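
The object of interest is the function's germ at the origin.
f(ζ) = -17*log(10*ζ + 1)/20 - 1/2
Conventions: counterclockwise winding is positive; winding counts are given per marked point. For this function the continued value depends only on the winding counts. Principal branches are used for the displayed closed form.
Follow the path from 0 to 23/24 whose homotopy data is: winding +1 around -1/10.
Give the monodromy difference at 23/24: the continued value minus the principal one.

The rational part is single-valued and drops out of the difference; each branch term changes only by its own monodromy.
(-17/20)*log(1 - ζ/(-1/10)): each positive loop around -1/10 adds 2*pi*i to the log, so winding +1 contributes (-17/20)*(1)*2*pi*i = -(17/10)*pi*i.
Summing the contributions at ζ = 23/24 gives -(17/10)*pi*i.

Continued minus principal equals -(17/10)*pi*i.


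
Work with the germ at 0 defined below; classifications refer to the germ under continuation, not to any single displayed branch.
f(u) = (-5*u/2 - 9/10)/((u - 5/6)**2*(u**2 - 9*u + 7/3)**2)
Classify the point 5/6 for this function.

The denominator factor u - 5/6 vanishes at 5/6 and appears to the power 2; the numerator there equals -179/60, nonzero, and no other factor vanishes.
Hence a pole whose order is the multiplicity, 2.

The point is a pole of order 2.


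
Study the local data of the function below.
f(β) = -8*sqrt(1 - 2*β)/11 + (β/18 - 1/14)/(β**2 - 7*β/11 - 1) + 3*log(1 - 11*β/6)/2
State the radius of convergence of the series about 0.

Denominator factor (β**2 - 7*β/11 - 1): discriminant 533/121, real irrational roots 7/22 + (1/22)*sqrt(533) and 7/22 - (1/22)*sqrt(533); poles of order 1, moduli 7/22 + (1/22)*sqrt(533) and -7/22 + (1/22)*sqrt(533).
Branch term (-8/11)*sqrt(1 - β/(1/2)): its argument vanishes at β = 1/2, a square-root branch point, modulus 1/2.
Branch term (3/2)*log(1 - β/(6/11)): its argument vanishes at β = 6/11, a logarithmic branch point, modulus 6/11.
The radius of convergence is the smallest modulus among the singular points: 1/2.

The radius of convergence is 1/2.


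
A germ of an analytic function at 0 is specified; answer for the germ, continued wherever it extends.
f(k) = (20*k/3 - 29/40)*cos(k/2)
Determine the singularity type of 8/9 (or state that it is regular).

There is no denominator, hence no pole anywhere.
The factor cos(k/2) is entire.
So the germ continues analytically to 8/9.

The point is a regular point.


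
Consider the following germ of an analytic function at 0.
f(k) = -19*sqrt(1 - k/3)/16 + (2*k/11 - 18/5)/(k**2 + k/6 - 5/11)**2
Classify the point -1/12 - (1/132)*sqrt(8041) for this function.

The point is a pole of order 2.

The denominator factor k**2 + k/6 - 5/11 vanishes at -1/12 - (1/132)*sqrt(8041) and appears to the power 2; the numerator there equals -1193/330 - (1/726)*sqrt(8041), nonzero, and no other factor vanishes.
The branch terms are analytic at this point.
Hence a pole whose order is the multiplicity, 2.


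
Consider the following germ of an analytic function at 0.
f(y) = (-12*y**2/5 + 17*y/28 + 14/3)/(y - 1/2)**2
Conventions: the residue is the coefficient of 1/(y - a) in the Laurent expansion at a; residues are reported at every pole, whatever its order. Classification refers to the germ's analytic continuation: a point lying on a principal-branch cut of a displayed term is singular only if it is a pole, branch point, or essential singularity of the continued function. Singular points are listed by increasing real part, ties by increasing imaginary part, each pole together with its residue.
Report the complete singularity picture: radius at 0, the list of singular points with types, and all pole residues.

Radius of convergence at 0: 1/2.
At 1/2: a pole of order 2; residue -251/140.

Denominator factor (y - 1/2)^2: pole of order 2 at 1/2, modulus 1/2.
The radius of convergence is the smallest modulus among the singular points: 1/2.
At the order-2 pole 1/2 set g(y) = (y - (1/2))^2*f(y) = -12*y**2/5 + 17*y/28 + 14/3.
Order-2 pole: residue = g'(a); g'(1/2) = -251/140, so the residue is -251/140.


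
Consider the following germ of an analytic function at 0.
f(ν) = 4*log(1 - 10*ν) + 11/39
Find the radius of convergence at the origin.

Branch term (4)*log(1 - ν/(1/10)): its argument vanishes at ν = 1/10, a logarithmic branch point, modulus 1/10.
The radius of convergence is the smallest modulus among the singular points: 1/10.

The radius of convergence is 1/10.


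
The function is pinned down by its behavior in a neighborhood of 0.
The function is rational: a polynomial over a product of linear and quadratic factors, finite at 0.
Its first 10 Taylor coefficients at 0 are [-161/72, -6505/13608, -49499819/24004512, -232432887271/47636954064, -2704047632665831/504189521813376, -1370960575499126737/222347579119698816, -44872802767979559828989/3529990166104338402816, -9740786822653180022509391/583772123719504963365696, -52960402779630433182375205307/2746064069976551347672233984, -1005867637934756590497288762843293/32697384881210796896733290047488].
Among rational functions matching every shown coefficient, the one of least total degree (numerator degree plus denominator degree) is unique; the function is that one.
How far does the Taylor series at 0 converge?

The radius of convergence is -5/12 + (1/84)*sqrt(10297).

No rational of total degree below 7 reproduces all 10 coefficients; solving the [1/6] Pade equations on them gives f(τ) = (τ - 23/8)/((τ**2 + 4*τ/7 + 7/9)*(τ**2 + 5*τ/6 - 9/7)**2), whose expansion matches every shown term.
Denominator factor (τ**2 + 4*τ/7 + 7/9): discriminant -1228/441, complex-conjugate roots (-2/7) + ((1/21)*sqrt(307))*i and (-2/7) - ((1/21)*sqrt(307))*i; poles of order 1, moduli (1/3)*sqrt(7) and (1/3)*sqrt(7).
Denominator factor (τ**2 + 5*τ/6 - 9/7)^2: discriminant 1471/252, real irrational roots -5/12 + (1/84)*sqrt(10297) and -5/12 - (1/84)*sqrt(10297); poles of order 2, moduli -5/12 + (1/84)*sqrt(10297) and 5/12 + (1/84)*sqrt(10297).
The radius of convergence is the smallest modulus among the singular points: -5/12 + (1/84)*sqrt(10297).


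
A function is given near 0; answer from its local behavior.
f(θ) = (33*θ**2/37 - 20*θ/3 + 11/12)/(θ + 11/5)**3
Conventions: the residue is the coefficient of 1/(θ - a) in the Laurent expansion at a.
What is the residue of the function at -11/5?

At the order-3 pole -11/5 set g(θ) = (θ - (-11/5))^3*f(θ) = 33*θ**2/37 - 20*θ/3 + 11/12.
Order-3 pole: residue = g''(a)/2; g''(-11/5) = 66/37, so the residue is 33/37.

The residue is 33/37.


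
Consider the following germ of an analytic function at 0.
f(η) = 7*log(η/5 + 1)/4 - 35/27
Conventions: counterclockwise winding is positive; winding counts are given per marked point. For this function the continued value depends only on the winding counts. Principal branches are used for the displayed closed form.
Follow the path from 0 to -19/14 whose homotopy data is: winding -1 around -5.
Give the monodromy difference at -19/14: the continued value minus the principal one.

The rational part is single-valued and drops out of the difference; each branch term changes only by its own monodromy.
(7/4)*log(1 - η/(-5)): each positive loop around -5 adds 2*pi*i to the log, so winding -1 contributes (7/4)*(-1)*2*pi*i = -(7/2)*pi*i.
Summing the contributions at η = -19/14 gives -(7/2)*pi*i.

Continued minus principal equals -(7/2)*pi*i.


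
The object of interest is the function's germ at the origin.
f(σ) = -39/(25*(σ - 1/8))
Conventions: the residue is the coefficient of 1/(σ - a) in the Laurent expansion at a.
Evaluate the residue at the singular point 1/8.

The residue is -39/25.

At the order-1 pole 1/8 set g(σ) = (σ - (1/8))*f(σ) = -39/25.
Simple pole: residue = g(a) at a = 1/8, which is -39/25.


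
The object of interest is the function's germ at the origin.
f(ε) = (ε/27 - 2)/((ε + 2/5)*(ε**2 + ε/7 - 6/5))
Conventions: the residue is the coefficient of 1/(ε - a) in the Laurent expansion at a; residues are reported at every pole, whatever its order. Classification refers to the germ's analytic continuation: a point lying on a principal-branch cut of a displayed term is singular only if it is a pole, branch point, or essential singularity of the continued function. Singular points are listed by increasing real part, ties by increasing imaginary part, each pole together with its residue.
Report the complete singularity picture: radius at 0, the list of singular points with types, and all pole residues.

Radius of convergence at 0: 2/5.
At -1/14 - (1/70)*sqrt(5905): a pole of order 1; residue -595/648 - (2905/765288)*sqrt(5905).
At -2/5: a pole of order 1; residue 595/324.
At -1/14 + (1/70)*sqrt(5905): a pole of order 1; residue -595/648 + (2905/765288)*sqrt(5905).


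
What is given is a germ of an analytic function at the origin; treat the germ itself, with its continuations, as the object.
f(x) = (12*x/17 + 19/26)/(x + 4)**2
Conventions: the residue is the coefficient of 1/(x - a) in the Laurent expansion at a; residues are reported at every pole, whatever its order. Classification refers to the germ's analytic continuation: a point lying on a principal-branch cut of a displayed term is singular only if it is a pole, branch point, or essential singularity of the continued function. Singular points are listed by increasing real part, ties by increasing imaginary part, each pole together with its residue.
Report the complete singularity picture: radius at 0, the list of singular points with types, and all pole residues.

Denominator factor (x + 4)^2: pole of order 2 at -4, modulus 4.
The radius of convergence is the smallest modulus among the singular points: 4.
At the order-2 pole -4 set g(x) = (x - (-4))^2*f(x) = 12*x/17 + 19/26.
Order-2 pole: residue = g'(a); g'(-4) = 12/17, so the residue is 12/17.

Radius of convergence at 0: 4.
At -4: a pole of order 2; residue 12/17.


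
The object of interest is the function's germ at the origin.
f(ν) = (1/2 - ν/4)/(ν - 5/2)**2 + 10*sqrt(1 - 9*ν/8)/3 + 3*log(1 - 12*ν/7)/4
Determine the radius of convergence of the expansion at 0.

Denominator factor (ν - 5/2)^2: pole of order 2 at 5/2, modulus 5/2.
Branch term (10/3)*sqrt(1 - ν/(8/9)): its argument vanishes at ν = 8/9, a square-root branch point, modulus 8/9.
Branch term (3/4)*log(1 - ν/(7/12)): its argument vanishes at ν = 7/12, a logarithmic branch point, modulus 7/12.
The radius of convergence is the smallest modulus among the singular points: 7/12.

The radius of convergence is 7/12.


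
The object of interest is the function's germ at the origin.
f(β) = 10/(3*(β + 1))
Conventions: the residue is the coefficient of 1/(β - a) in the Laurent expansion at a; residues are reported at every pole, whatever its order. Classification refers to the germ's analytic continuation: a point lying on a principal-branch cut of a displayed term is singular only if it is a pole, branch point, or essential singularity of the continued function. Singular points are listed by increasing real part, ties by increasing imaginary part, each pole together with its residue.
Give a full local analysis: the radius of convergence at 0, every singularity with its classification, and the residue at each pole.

Radius of convergence at 0: 1.
At -1: a pole of order 1; residue 10/3.

Denominator factor (β + 1): pole of order 1 at -1, modulus 1.
The radius of convergence is the smallest modulus among the singular points: 1.
At the order-1 pole -1 set g(β) = (β - (-1))*f(β) = 10/3.
Simple pole: residue = g(a) at a = -1, which is 10/3.


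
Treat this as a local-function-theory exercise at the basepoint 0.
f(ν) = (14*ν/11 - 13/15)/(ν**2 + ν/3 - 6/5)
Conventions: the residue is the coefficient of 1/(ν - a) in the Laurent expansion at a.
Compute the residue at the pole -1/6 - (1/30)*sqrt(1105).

The factor ν**2 + ν/3 - 6/5 splits as (ν - a)(ν - a') with a = -1/6 - (1/30)*sqrt(1105), a' = -1/6 + (1/30)*sqrt(1105). At the order-1 pole a set g(ν) = (ν - a)*f(ν) = [14*ν/11 - 13/15] / (ν - a').
Simple pole: residue = g(a) at a = -1/6 - (1/30)*sqrt(1105), which is 7/11 + (178/12155)*sqrt(1105).

The residue is 7/11 + (178/12155)*sqrt(1105).


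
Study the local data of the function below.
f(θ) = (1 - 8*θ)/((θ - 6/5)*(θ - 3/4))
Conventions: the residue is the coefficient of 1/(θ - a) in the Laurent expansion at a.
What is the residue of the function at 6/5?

At the order-1 pole 6/5 set g(θ) = (θ - (6/5))*f(θ) = (1 - 8*θ)/(θ - 3/4).
Simple pole: residue = g(a) at a = 6/5, which is -172/9.

The residue is -172/9.


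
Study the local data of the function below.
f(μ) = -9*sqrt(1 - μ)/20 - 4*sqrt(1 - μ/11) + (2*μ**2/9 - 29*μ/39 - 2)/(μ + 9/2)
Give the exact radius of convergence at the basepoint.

Denominator factor (μ + 9/2): pole of order 1 at -9/2, modulus 9/2.
Branch term (-4)*sqrt(1 - μ/(11)): its argument vanishes at μ = 11, a square-root branch point, modulus 11.
Branch term (-9/20)*sqrt(1 - μ/(1)): its argument vanishes at μ = 1, a square-root branch point, modulus 1.
The radius of convergence is the smallest modulus among the singular points: 1.

The radius of convergence is 1.


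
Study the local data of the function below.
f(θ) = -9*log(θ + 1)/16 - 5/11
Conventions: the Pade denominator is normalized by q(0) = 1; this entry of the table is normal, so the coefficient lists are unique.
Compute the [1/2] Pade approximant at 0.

The Pade approximant has numerator coefficients [-5/11, -59563/73392]; denominator coefficients [1, 457/834, -33/556].

Taylor coefficients needed (expand at 0): a_0 = -5/11, a_1 = -9/16, a_2 = 9/32, a_3 = -3/16.
Write the denominator as Q(θ) = 1 + q1*θ + q2*θ^2. Requiring Q*f - P = O(θ^4) with deg P <= 1 kills the coefficients of θ^2..θ^3 in Q*f:
  θ^2: a_2 + q1*a_1 + q2*a_0 = 0, i.e. 9/32 + (-9/16)*q1 + (-5/11)*q2 = 0.
  θ^3: a_3 + q1*a_2 + q2*a_1 = 0, i.e. -3/16 + (9/32)*q1 + (-9/16)*q2 = 0.
Solving this linear system: q1 = 457/834, q2 = -33/556.
The numerator is Q*f truncated at degree 1: P0 = a_0 = -5/11; P1 = a_1 + q1*a_0 = -59563/73392.


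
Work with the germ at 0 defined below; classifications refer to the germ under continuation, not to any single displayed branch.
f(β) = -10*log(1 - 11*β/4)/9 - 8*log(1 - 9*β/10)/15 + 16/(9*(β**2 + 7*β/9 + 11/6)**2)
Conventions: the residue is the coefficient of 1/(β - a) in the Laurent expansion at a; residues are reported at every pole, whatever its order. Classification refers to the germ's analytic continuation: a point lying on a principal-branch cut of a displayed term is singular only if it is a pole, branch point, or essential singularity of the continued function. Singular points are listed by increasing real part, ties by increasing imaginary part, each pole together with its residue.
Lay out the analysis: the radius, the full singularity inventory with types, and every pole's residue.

Denominator factor (β**2 + 7*β/9 + 11/6)^2: discriminant -545/81, complex-conjugate roots (-7/18) + ((1/18)*sqrt(545))*i and (-7/18) - ((1/18)*sqrt(545))*i; poles of order 2, moduli (1/6)*sqrt(66) and (1/6)*sqrt(66).
Branch term (-8/15)*log(1 - β/(10/9)): its argument vanishes at β = 10/9, a logarithmic branch point, modulus 10/9.
Branch term (-10/9)*log(1 - β/(4/11)): its argument vanishes at β = 4/11, a logarithmic branch point, modulus 4/11.
The radius of convergence is the smallest modulus among the singular points: 4/11.
The branch terms are analytic at (-7/18) - ((1/18)*sqrt(545))*i and contribute nothing to the residue; only the rational part matters.
The factor β**2 + 7*β/9 + 11/6 splits as (β - a)(β - a') with a = (-7/18) - ((1/18)*sqrt(545))*i, a' = (-7/18) + ((1/18)*sqrt(545))*i. At the order-2 pole a set g(β) = (β - a)^2*(rational part) = [16/9] / (β - a')^2.
Order-2 pole: residue = g'(a); g'((-7/18) - ((1/18)*sqrt(545))*i) = ((2592/297025)*sqrt(545))*i, so the residue is ((2592/297025)*sqrt(545))*i.
The branch terms are analytic at (-7/18) + ((1/18)*sqrt(545))*i and contribute nothing to the residue; only the rational part matters.
The factor β**2 + 7*β/9 + 11/6 splits as (β - a)(β - a') with a = (-7/18) + ((1/18)*sqrt(545))*i, a' = (-7/18) - ((1/18)*sqrt(545))*i. At the order-2 pole a set g(β) = (β - a)^2*(rational part) = [16/9] / (β - a')^2.
Order-2 pole: residue = g'(a); g'((-7/18) + ((1/18)*sqrt(545))*i) = -((2592/297025)*sqrt(545))*i, so the residue is -((2592/297025)*sqrt(545))*i.
List the singular points by increasing real part (a conjugate pair: the negative imaginary part first).

Radius of convergence at 0: 4/11.
At (-7/18) - ((1/18)*sqrt(545))*i: a pole of order 2; residue ((2592/297025)*sqrt(545))*i.
At (-7/18) + ((1/18)*sqrt(545))*i: a pole of order 2; residue -((2592/297025)*sqrt(545))*i.
At 4/11: a logarithmic branch point.
At 10/9: a logarithmic branch point.


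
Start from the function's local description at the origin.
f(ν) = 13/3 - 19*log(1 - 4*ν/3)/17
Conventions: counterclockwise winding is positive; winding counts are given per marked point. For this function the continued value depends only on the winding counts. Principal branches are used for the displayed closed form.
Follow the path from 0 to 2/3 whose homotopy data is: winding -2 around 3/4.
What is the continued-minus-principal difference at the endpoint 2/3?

The rational part is single-valued and drops out of the difference; each branch term changes only by its own monodromy.
(-19/17)*log(1 - ν/(3/4)): each positive loop around 3/4 adds 2*pi*i to the log, so winding -2 contributes (-19/17)*(-2)*2*pi*i = (76/17)*pi*i.
Summing the contributions at ν = 2/3 gives (76/17)*pi*i.

Continued minus principal equals (76/17)*pi*i.


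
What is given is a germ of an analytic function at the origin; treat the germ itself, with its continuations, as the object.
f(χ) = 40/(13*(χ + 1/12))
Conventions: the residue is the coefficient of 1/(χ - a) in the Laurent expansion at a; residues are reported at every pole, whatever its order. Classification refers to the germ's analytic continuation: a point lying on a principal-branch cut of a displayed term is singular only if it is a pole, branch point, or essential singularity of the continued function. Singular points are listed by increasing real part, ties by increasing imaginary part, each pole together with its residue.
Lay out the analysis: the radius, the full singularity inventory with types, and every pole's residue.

Denominator factor (χ + 1/12): pole of order 1 at -1/12, modulus 1/12.
The radius of convergence is the smallest modulus among the singular points: 1/12.
At the order-1 pole -1/12 set g(χ) = (χ - (-1/12))*f(χ) = 40/13.
Simple pole: residue = g(a) at a = -1/12, which is 40/13.

Radius of convergence at 0: 1/12.
At -1/12: a pole of order 1; residue 40/13.


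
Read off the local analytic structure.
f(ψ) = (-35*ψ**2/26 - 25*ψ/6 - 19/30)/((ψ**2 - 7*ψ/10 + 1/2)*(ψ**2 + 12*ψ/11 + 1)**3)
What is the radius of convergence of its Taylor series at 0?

The radius of convergence is (1/2)*sqrt(2).

Denominator factor (ψ**2 - 7*ψ/10 + 1/2): discriminant -151/100, complex-conjugate roots (7/20) + ((1/20)*sqrt(151))*i and (7/20) - ((1/20)*sqrt(151))*i; poles of order 1, moduli (1/2)*sqrt(2) and (1/2)*sqrt(2).
Denominator factor (ψ**2 + 12*ψ/11 + 1)^3: discriminant -340/121, complex-conjugate roots (-6/11) + ((1/11)*sqrt(85))*i and (-6/11) - ((1/11)*sqrt(85))*i; poles of order 3, moduli 1 and 1.
The radius of convergence is the smallest modulus among the singular points: (1/2)*sqrt(2).


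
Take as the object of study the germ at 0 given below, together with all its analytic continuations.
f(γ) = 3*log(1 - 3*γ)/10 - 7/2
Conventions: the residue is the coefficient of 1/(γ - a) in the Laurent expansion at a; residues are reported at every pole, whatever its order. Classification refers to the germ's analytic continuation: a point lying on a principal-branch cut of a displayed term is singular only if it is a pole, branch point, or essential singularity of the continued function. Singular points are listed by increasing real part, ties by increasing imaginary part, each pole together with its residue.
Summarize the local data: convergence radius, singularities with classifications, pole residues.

Branch term (3/10)*log(1 - γ/(1/3)): its argument vanishes at γ = 1/3, a logarithmic branch point, modulus 1/3.
The radius of convergence is the smallest modulus among the singular points: 1/3.

Radius of convergence at 0: 1/3.
At 1/3: a logarithmic branch point.


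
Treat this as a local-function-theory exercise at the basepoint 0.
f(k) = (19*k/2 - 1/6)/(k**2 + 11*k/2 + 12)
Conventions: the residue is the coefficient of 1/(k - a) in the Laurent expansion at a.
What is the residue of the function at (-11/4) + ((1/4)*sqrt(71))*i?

The factor k**2 + 11*k/2 + 12 splits as (k - a)(k - a') with a = (-11/4) + ((1/4)*sqrt(71))*i, a' = (-11/4) - ((1/4)*sqrt(71))*i. At the order-1 pole a set g(k) = (k - a)*f(k) = [19*k/2 - 1/6] / (k - a').
Simple pole: residue = g(a) at a = (-11/4) + ((1/4)*sqrt(71))*i, which is (19/4) + ((631/852)*sqrt(71))*i.

The residue is (19/4) + ((631/852)*sqrt(71))*i.


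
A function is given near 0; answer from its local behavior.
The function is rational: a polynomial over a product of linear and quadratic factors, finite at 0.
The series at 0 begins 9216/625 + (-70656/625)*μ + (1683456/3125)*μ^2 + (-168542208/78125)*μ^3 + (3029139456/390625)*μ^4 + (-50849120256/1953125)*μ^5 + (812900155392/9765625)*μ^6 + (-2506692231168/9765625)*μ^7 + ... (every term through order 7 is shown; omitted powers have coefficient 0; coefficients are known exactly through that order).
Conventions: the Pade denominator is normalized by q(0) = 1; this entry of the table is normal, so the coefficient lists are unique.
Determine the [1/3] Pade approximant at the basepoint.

The Pade approximant has numerator coefficients [9216/625, -10093698048/387659375]; denominator coefficients [1, 3660052/620255, 5400416/620255, -39123072/15506375].


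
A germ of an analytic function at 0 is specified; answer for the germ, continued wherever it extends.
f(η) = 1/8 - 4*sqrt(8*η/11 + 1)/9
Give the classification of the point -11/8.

The point is an algebraic (square-root) branch point.

The term (-4/9)*sqrt(1 - η/(-11/8)) has argument 1 - -11/8/(-11/8) = 0 at -11/8: a square-root (algebraic, two-sheeted) branch point; the remaining terms are analytic or single-valued there.


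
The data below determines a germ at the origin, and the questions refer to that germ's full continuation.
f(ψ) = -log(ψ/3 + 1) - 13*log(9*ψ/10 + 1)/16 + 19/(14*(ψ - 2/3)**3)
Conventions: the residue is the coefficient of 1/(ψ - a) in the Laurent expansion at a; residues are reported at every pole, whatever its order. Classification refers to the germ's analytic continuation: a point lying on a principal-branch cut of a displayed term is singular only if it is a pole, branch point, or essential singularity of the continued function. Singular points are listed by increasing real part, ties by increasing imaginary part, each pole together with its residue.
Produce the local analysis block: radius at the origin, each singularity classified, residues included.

Radius of convergence at 0: 2/3.
At -3: a logarithmic branch point.
At -10/9: a logarithmic branch point.
At 2/3: a pole of order 3; residue 0.

Denominator factor (ψ - 2/3)^3: pole of order 3 at 2/3, modulus 2/3.
Branch term (-13/16)*log(1 - ψ/(-10/9)): its argument vanishes at ψ = -10/9, a logarithmic branch point, modulus 10/9.
Branch term (-1)*log(1 - ψ/(-3)): its argument vanishes at ψ = -3, a logarithmic branch point, modulus 3.
The radius of convergence is the smallest modulus among the singular points: 2/3.
The branch terms are analytic at 2/3 and contribute nothing to the residue; only the rational part matters.
At the order-3 pole 2/3 set g(ψ) = (ψ - (2/3))^3*(rational part) = 19/14.
Order-3 pole: residue = g''(a)/2; g''(2/3) = 0, so the residue is 0.
List the singular points by increasing real part (a conjugate pair: the negative imaginary part first).


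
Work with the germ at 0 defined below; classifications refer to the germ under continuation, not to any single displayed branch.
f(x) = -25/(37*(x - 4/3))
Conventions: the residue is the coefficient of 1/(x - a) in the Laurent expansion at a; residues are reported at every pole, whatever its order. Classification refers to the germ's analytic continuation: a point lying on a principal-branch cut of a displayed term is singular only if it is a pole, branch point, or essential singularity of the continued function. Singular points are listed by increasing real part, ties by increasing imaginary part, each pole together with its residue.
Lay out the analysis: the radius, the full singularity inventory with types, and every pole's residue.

Denominator factor (x - 4/3): pole of order 1 at 4/3, modulus 4/3.
The radius of convergence is the smallest modulus among the singular points: 4/3.
At the order-1 pole 4/3 set g(x) = (x - (4/3))*f(x) = -25/37.
Simple pole: residue = g(a) at a = 4/3, which is -25/37.

Radius of convergence at 0: 4/3.
At 4/3: a pole of order 1; residue -25/37.


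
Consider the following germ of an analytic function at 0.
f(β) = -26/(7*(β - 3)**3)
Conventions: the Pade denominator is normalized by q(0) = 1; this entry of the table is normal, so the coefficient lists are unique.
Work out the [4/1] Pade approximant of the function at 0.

The Pade approximant has numerator coefficients [26/189, 208/2835, 26/945, 208/25515, 26/15309]; denominator coefficients [1, -7/15].

Taylor coefficients needed (expand at 0): a_0 = 26/189, a_1 = 26/189, a_2 = 52/567, a_3 = 260/5103, a_4 = 130/5103, a_5 = 26/2187.
Write the denominator as Q(β) = 1 + q1*β. Requiring Q*f - P = O(β^6) with deg P <= 4 kills the coefficients of β^5..β^5 in Q*f:
  β^5: a_5 + q1*a_4 = 0, i.e. 26/2187 + (130/5103)*q1 = 0.
Solving this linear system: q1 = -7/15.
The numerator is Q*f truncated at degree 4: P0 = a_0 = 26/189; P1 = a_1 + q1*a_0 = 208/2835; P2 = a_2 + q1*a_1 = 26/945; P3 = a_3 + q1*a_2 = 208/25515; P4 = a_4 + q1*a_3 = 26/15309.


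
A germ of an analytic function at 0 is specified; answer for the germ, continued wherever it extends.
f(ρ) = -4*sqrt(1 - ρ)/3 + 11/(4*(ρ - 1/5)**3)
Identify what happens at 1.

The point is an algebraic (square-root) branch point.

The term (-4/3)*sqrt(1 - ρ/(1)) has argument 1 - 1/(1) = 0 at 1: a square-root (algebraic, two-sheeted) branch point; the remaining terms are analytic or single-valued there.


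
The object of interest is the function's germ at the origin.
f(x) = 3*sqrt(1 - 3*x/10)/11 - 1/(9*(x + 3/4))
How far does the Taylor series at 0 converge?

The radius of convergence is 3/4.

Denominator factor (x + 3/4): pole of order 1 at -3/4, modulus 3/4.
Branch term (3/11)*sqrt(1 - x/(10/3)): its argument vanishes at x = 10/3, a square-root branch point, modulus 10/3.
The radius of convergence is the smallest modulus among the singular points: 3/4.


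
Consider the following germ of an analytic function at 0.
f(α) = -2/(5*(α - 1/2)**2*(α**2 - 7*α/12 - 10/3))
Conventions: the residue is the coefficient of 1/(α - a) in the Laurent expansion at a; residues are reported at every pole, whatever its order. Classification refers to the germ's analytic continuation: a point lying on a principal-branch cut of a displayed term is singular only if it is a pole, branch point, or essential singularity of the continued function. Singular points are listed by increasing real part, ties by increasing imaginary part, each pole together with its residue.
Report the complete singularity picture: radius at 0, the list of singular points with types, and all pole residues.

Denominator factor (α**2 - 7*α/12 - 10/3): discriminant 1969/144, real irrational roots 7/24 + (1/24)*sqrt(1969) and 7/24 - (1/24)*sqrt(1969); poles of order 1, moduli 7/24 + (1/24)*sqrt(1969) and -7/24 + (1/24)*sqrt(1969).
Denominator factor (α - 1/2)^2: pole of order 2 at 1/2, modulus 1/2.
The radius of convergence is the smallest modulus among the singular points: 1/2.
The factor α**2 - 7*α/12 - 10/3 splits as (α - a)(α - a') with a = 7/24 - (1/24)*sqrt(1969), a' = 7/24 + (1/24)*sqrt(1969). At the order-1 pole a set g(α) = (α - a)*f(α) = [-2/(5*(α - 1/2)**2)] / (α - a').
Simple pole: residue = g(a) at a = 7/24 - (1/24)*sqrt(1969), which is -16/2187 + (15952/21531015)*sqrt(1969).
At the order-2 pole 1/2 set g(α) = (α - (1/2))^2*f(α) = -2/(5*(α**2 - 7*α/12 - 10/3)).
Order-2 pole: residue = g'(a); g'(1/2) = 32/2187, so the residue is 32/2187.
The factor α**2 - 7*α/12 - 10/3 splits as (α - a)(α - a') with a = 7/24 + (1/24)*sqrt(1969), a' = 7/24 - (1/24)*sqrt(1969). At the order-1 pole a set g(α) = (α - a)*f(α) = [-2/(5*(α - 1/2)**2)] / (α - a').
Simple pole: residue = g(a) at a = 7/24 + (1/24)*sqrt(1969), which is -16/2187 - (15952/21531015)*sqrt(1969).
List the singular points by increasing real part (a conjugate pair: the negative imaginary part first).

Radius of convergence at 0: 1/2.
At 7/24 - (1/24)*sqrt(1969): a pole of order 1; residue -16/2187 + (15952/21531015)*sqrt(1969).
At 1/2: a pole of order 2; residue 32/2187.
At 7/24 + (1/24)*sqrt(1969): a pole of order 1; residue -16/2187 - (15952/21531015)*sqrt(1969).


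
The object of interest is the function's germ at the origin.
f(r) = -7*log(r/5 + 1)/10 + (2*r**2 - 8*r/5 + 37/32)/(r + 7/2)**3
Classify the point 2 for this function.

The point is a regular point.

Denominator factors: r + 7/2 = 11/2 at r = 2 — none vanishes.
Branch term log(1 - r/(-5)): argument at 2 is 7/5, nonzero, so 2 is not its branch point (a point on a principal cut is still regular for the continued germ).
So the germ continues analytically to 2.


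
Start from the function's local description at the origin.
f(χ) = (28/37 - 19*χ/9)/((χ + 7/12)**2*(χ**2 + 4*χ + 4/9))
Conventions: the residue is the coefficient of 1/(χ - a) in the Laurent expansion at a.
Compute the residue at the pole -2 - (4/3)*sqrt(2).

The residue is 906888/1839973 - (924718/1839973)*sqrt(2).

The factor χ**2 + 4*χ + 4/9 splits as (χ - a)(χ - a') with a = -2 - (4/3)*sqrt(2), a' = -2 + (4/3)*sqrt(2). At the order-1 pole a set g(χ) = (χ - a)*f(χ) = [(28/37 - 19*χ/9)/(χ + 7/12)**2] / (χ - a').
Simple pole: residue = g(a) at a = -2 - (4/3)*sqrt(2), which is 906888/1839973 - (924718/1839973)*sqrt(2).


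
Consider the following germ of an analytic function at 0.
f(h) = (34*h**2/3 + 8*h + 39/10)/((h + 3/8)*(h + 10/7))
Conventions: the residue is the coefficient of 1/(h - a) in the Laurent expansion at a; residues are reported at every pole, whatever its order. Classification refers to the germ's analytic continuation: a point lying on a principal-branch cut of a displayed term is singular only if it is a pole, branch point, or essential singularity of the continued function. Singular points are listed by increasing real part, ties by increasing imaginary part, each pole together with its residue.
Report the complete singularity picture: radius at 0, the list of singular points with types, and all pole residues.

Radius of convergence at 0: 3/8.
At -10/7: a pole of order 1; residue -91732/6195.
At -3/8: a pole of order 1; residue 2793/1180.

Denominator factor (h + 3/8): pole of order 1 at -3/8, modulus 3/8.
Denominator factor (h + 10/7): pole of order 1 at -10/7, modulus 10/7.
The radius of convergence is the smallest modulus among the singular points: 3/8.
At the order-1 pole -10/7 set g(h) = (h - (-10/7))*f(h) = (34*h**2/3 + 8*h + 39/10)/(h + 3/8).
Simple pole: residue = g(a) at a = -10/7, which is -91732/6195.
At the order-1 pole -3/8 set g(h) = (h - (-3/8))*f(h) = (34*h**2/3 + 8*h + 39/10)/(h + 10/7).
Simple pole: residue = g(a) at a = -3/8, which is 2793/1180.
List the singular points by increasing real part (a conjugate pair: the negative imaginary part first).


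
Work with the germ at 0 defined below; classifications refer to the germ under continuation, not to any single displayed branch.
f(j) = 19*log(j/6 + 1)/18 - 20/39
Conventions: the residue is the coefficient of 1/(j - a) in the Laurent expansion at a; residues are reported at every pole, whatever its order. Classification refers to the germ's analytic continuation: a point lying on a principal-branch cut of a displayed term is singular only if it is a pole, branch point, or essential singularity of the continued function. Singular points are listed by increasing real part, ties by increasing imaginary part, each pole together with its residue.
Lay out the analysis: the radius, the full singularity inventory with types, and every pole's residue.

Radius of convergence at 0: 6.
At -6: a logarithmic branch point.

Branch term (19/18)*log(1 - j/(-6)): its argument vanishes at j = -6, a logarithmic branch point, modulus 6.
The radius of convergence is the smallest modulus among the singular points: 6.


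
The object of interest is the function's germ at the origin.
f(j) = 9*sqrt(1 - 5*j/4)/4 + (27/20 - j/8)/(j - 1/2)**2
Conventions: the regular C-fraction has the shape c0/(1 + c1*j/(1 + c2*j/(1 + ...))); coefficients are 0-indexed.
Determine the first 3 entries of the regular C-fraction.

Taylor coefficients (expand at 0): a_0 = 153/20, a_1 = 3151/160, a_2 = 159643/2560.
c0 = a_0 = 153/20. Peel one level at a time: if S = 1 + c*j/S' with S'(0) = 1, then c is the j-coefficient of S and S' = c*j/(S - 1).
S_1 = c0/f = 1 + (-3151/1224)*j + (-4567777/2996352)*j^2 + ...; c1 = -3151/1224.
S_2 = c1*j/(S_1 - 1) = 1 + (-198599/335376)*j + ...; c2 = -198599/335376.

The regular C-fraction coefficients are [153/20, -3151/1224, -198599/335376].


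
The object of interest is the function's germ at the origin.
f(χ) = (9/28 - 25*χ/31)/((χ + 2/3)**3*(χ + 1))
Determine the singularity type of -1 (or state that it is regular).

The denominator factor χ + 1 vanishes at -1 and appears to the power 1; the numerator there equals 979/868, nonzero, and no other factor vanishes.
Hence a pole whose order is the multiplicity, 1.

The point is a pole of order 1.


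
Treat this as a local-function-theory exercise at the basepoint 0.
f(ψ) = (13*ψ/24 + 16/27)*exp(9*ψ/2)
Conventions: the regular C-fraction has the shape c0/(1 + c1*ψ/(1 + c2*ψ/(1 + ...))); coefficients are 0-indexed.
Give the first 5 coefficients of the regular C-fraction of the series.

Taylor coefficients (expand at 0): a_0 = 16/27, a_1 = 77/24, a_2 = 135/16, a_3 = 927/64, a_4 = 2349/128.
c0 = a_0 = 16/27. Peel one level at a time: if S = 1 + c*ψ/S' with S'(0) = 1, then c is the ψ-coefficient of S and S' = c*ψ/(S - 1).
S_1 = c0/f = 1 + (-693/128)*ψ + (246969/16384)*ψ^2 + ...; c1 = -693/128.
S_2 = c1*ψ/(S_1 - 1) = 1 + (27441/9856)*ψ + (113913/47432)*ψ^2 + ...; c2 = 27441/9856.
S_3 = c2*ψ/(S_2 - 1) = 1 + (-202512/234773)*ψ + (7461432/9296401)*ψ^2 + ...; c3 = -202512/234773.
S_4 = c3*ψ/(S_3 - 1) = 1 + (23938761/25727462)*ψ + ...; c4 = 23938761/25727462.

The regular C-fraction coefficients are [16/27, -693/128, 27441/9856, -202512/234773, 23938761/25727462].


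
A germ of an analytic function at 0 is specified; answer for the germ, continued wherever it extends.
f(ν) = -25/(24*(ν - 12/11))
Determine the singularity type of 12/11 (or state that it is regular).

The point is a pole of order 1.

The denominator factor ν - 12/11 vanishes at 12/11 and appears to the power 1; the numerator there equals -25/24, nonzero, and no other factor vanishes.
Hence a pole whose order is the multiplicity, 1.


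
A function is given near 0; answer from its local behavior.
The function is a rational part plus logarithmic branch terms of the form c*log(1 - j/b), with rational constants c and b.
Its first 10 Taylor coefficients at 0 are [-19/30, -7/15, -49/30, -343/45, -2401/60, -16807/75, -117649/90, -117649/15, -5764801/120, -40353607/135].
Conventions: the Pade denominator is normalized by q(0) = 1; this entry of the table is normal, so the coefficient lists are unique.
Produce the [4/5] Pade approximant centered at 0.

Taylor coefficients needed (read off): a_0 = -19/30, a_1 = -7/15, a_2 = -49/30, a_3 = -343/45, a_4 = -2401/60, a_5 = -16807/75, a_6 = -117649/90, a_7 = -117649/15, a_8 = -5764801/120, a_9 = -40353607/135.
Write the denominator as Q(j) = 1 + q1*j + q2*j^2 + q3*j^3 + q4*j^4 + q5*j^5. Requiring Q*f - P = O(j^10) with deg P <= 4 kills the coefficients of j^5..j^9 in Q*f:
  j^5: a_5 + q1*a_4 + q2*a_3 + q3*a_2 + q4*a_1 + q5*a_0 = 0, i.e. -16807/75 + (-2401/60)*q1 + (-343/45)*q2 + (-49/30)*q3 + (-7/15)*q4 + (-19/30)*q5 = 0.
  j^6: a_6 + q1*a_5 + q2*a_4 + q3*a_3 + q4*a_2 + q5*a_1 = 0, i.e. -117649/90 + (-16807/75)*q1 + (-2401/60)*q2 + (-343/45)*q3 + (-49/30)*q4 + (-7/15)*q5 = 0.
  j^7: a_7 + q1*a_6 + q2*a_5 + q3*a_4 + q4*a_3 + q5*a_2 = 0, i.e. -117649/15 + (-117649/90)*q1 + (-16807/75)*q2 + (-2401/60)*q3 + (-343/45)*q4 + (-49/30)*q5 = 0.
  j^8: a_8 + q1*a_7 + q2*a_6 + q3*a_5 + q4*a_4 + q5*a_3 = 0, i.e. -5764801/120 + (-117649/15)*q1 + (-117649/90)*q2 + (-16807/75)*q3 + (-2401/60)*q4 + (-343/45)*q5 = 0.
  j^9: a_9 + q1*a_8 + q2*a_7 + q3*a_6 + q4*a_5 + q5*a_4 = 0, i.e. -40353607/135 + (-5764801/120)*q1 + (-117649/15)*q2 + (-117649/90)*q3 + (-16807/75)*q4 + (-2401/60)*q5 = 0.
Solving this linear system: q1 = -2261/144, q2 = 2009/24, q3 = -8281/48, q4 = 7889/72, q5 = -2401/480.
The numerator is Q*f truncated at degree 4: P0 = a_0 = -19/30; P1 = a_1 + q1*a_0 = 40943/4320; P2 = a_2 + q1*a_1 + q2*a_0 = -51107/1080; P3 = a_3 + q1*a_2 + q2*a_1 + q3*a_0 = 190561/2160; P4 = a_4 + q1*a_3 + q2*a_2 + q3*a_1 + q4*a_0 = -74431/1620.

The Pade approximant has numerator coefficients [-19/30, 40943/4320, -51107/1080, 190561/2160, -74431/1620]; denominator coefficients [1, -2261/144, 2009/24, -8281/48, 7889/72, -2401/480].


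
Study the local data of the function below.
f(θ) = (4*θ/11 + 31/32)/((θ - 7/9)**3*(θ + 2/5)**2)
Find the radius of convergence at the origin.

The radius of convergence is 2/5.

Denominator factor (θ + 2/5)^2: pole of order 2 at -2/5, modulus 2/5.
Denominator factor (θ - 7/9)^3: pole of order 3 at 7/9, modulus 7/9.
The radius of convergence is the smallest modulus among the singular points: 2/5.


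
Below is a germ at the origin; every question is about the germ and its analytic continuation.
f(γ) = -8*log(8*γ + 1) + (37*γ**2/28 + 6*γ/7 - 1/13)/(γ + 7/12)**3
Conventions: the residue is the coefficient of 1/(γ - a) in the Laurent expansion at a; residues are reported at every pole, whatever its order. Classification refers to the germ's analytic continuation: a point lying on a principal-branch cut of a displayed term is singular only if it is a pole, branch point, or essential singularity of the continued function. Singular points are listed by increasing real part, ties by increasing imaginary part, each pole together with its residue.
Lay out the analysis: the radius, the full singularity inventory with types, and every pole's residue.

Denominator factor (γ + 7/12)^3: pole of order 3 at -7/12, modulus 7/12.
Branch term (-8)*log(1 - γ/(-1/8)): its argument vanishes at γ = -1/8, a logarithmic branch point, modulus 1/8.
The radius of convergence is the smallest modulus among the singular points: 1/8.
The branch term is analytic at -7/12 and contributes nothing to the residue; only the rational part matters.
At the order-3 pole -7/12 set g(γ) = (γ - (-7/12))^3*(rational part) = 37*γ**2/28 + 6*γ/7 - 1/13.
Order-3 pole: residue = g''(a)/2; g''(-7/12) = 37/14, so the residue is 37/28.
List the singular points by increasing real part (a conjugate pair: the negative imaginary part first).

Radius of convergence at 0: 1/8.
At -7/12: a pole of order 3; residue 37/28.
At -1/8: a logarithmic branch point.


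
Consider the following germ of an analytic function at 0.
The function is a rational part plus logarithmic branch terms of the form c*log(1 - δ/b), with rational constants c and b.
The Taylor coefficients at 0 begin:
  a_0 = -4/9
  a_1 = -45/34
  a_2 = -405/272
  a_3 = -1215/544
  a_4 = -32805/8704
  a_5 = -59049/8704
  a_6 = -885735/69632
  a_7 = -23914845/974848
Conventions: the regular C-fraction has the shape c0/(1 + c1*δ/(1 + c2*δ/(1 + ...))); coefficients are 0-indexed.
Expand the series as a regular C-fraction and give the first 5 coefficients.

The regular C-fraction coefficients are [-4/9, -405/136, 63/34, 51/224, -303/224].

Taylor coefficients (read off): a_0 = -4/9, a_1 = -45/34, a_2 = -405/272, a_3 = -1215/544, a_4 = -32805/8704.
c0 = a_0 = -4/9. Peel one level at a time: if S = 1 + c*δ/S' with S'(0) = 1, then c is the δ-coefficient of S and S' = c*δ/(S - 1).
S_1 = c0/f = 1 + (-405/136)*δ + (25515/4624)*δ^2 + ...; c1 = -405/136.
S_2 = c1*δ/(S_1 - 1) = 1 + (63/34)*δ + (-27/64)*δ^2 + ...; c2 = 63/34.
S_3 = c2*δ/(S_2 - 1) = 1 + (51/224)*δ + (15453/50176)*δ^2 + ...; c3 = 51/224.
S_4 = c3*δ/(S_3 - 1) = 1 + (-303/224)*δ + ...; c4 = -303/224.
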